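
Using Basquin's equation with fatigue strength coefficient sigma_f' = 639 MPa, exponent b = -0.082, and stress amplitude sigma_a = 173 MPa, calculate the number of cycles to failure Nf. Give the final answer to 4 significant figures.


sigma_a = sigma_f' * (2*Nf)^b
2*Nf = (sigma_a / sigma_f')^(1/b)
2*Nf = (173 / 639)^(1/-0.082)
2*Nf = 8.32108e+06
Nf = 4.161e+06 cycles


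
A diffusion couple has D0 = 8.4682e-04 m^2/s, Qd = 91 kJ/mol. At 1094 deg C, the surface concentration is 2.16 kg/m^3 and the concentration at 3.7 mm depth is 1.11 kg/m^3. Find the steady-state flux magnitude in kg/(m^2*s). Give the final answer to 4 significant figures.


Step 1: D = D0 * exp(-Qd/(R*T))
T = 1094 + 273.15 = 1367.15 K
D = 8.4682e-04 * exp(-91e3 / (8.314 * 1367.15)) = 2.82379e-07 m^2/s
Step 2: J = D * (C1 - C2) / dx
J = 2.82379e-07 * (2.16 - 1.11) / 3.7e-03
J = 8.013e-05 kg/(m^2*s)


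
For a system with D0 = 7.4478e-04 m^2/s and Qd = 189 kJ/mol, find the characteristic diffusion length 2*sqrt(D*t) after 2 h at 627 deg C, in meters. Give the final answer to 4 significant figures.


Step 1: D = D0 * exp(-Qd/(R*T))
T = 900.15 K
D = 7.4478e-04 * exp(-189e3 / (8.314 * 900.15)) = 8.0202e-15 m^2/s
Step 2: L = 2*sqrt(D*t)
t = 2 h = 7200 s
L = 2*sqrt(8.0202e-15 * 7200) = 1.52e-05 m


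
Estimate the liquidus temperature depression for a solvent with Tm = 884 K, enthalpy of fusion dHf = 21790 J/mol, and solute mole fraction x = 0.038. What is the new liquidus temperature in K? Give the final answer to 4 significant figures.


dT = R*Tm^2*x / dHf
dT = 8.314 * 884^2 * 0.038 / 21790
dT = 11.3303 K
T_new = 884 - 11.3303 = 872.7 K


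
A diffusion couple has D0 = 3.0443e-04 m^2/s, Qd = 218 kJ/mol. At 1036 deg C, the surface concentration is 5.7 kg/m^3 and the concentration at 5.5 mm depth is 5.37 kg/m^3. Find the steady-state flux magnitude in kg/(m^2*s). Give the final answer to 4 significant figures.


Step 1: D = D0 * exp(-Qd/(R*T))
T = 1036 + 273.15 = 1309.15 K
D = 3.0443e-04 * exp(-218e3 / (8.314 * 1309.15)) = 6.09603e-13 m^2/s
Step 2: J = D * (C1 - C2) / dx
J = 6.09603e-13 * (5.7 - 5.37) / 5.5e-03
J = 3.658e-11 kg/(m^2*s)


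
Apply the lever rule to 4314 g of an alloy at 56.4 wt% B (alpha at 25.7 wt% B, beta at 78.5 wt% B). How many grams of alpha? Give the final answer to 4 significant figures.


f_alpha = (C_beta - C0) / (C_beta - C_alpha)
f_alpha = (78.5 - 56.4) / (78.5 - 25.7) = 0.418561
m_alpha = f_alpha * m_total = 0.418561 * 4314 = 1806 g


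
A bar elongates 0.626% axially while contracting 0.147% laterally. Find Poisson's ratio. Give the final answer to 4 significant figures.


nu = -epsilon_lat / epsilon_axial
Lateral strain is contraction (negative), so using magnitudes:
nu = 0.147 / 0.626
nu = 0.2348


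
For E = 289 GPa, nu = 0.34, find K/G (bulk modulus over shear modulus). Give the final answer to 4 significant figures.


G = E / (2*(1+nu))
G = 289 / (2*(1+0.34)) = 107.836 GPa
K = E / (3*(1-2*nu))
K = 289 / (3*(1-2*0.34)) = 301.042 GPa
K/G = 301.042 / 107.836 = 2.792


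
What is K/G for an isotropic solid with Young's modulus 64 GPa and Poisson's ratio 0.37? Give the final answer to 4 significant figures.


G = E / (2*(1+nu))
G = 64 / (2*(1+0.37)) = 23.3577 GPa
K = E / (3*(1-2*nu))
K = 64 / (3*(1-2*0.37)) = 82.0513 GPa
K/G = 82.0513 / 23.3577 = 3.513


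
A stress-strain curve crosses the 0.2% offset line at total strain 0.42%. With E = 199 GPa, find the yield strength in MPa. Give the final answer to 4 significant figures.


Offset strain = 0.002
Elastic strain at yield = total_strain - offset = 4.2e-03 - 0.002 = 2.2e-03
sigma_y = E * elastic_strain = 199000 * 2.2e-03
sigma_y = 437.8 MPa


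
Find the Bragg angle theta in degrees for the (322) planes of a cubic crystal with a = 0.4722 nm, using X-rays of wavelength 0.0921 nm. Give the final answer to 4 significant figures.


d = a / sqrt(h^2+k^2+l^2)
d = 0.4722 / sqrt(17) = 0.114525 nm
lambda = 2*d*sin(theta)  =>  sin(theta) = lambda / (2*d)
sin(theta) = 0.0921 / (2 * 0.114525) = 0.402094
theta = 23.71 deg


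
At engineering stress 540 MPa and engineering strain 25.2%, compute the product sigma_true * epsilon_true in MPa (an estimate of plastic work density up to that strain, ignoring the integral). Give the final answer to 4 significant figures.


sigma_true = sigma_eng * (1 + epsilon_eng)
sigma_true = 540 * (1 + 0.252) = 676.08 MPa
epsilon_true = ln(1 + epsilon_eng)
epsilon_true = ln(1 + 0.252) = 0.224742
sigma_true * epsilon_true = 676.08 * 0.224742 = 151.9 MPa


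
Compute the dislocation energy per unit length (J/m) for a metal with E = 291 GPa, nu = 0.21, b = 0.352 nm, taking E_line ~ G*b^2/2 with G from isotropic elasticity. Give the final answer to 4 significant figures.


Step 1: G = E / (2*(1+nu))
G = 291 / (2*(1+0.21)) = 120.248 GPa = 1.20248e+11 Pa
Step 2: E_line = G*b^2/2
b = 0.352 nm = 3.52e-10 m
E_line = 0.5 * 1.20248e+11 * (3.52e-10)^2 = 7.45e-09 J/m


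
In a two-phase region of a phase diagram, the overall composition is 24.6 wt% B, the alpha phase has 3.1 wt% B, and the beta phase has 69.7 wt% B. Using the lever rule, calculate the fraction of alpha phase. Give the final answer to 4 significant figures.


f_alpha = (C_beta - C0) / (C_beta - C_alpha)
f_alpha = (69.7 - 24.6) / (69.7 - 3.1)
f_alpha = 0.6772


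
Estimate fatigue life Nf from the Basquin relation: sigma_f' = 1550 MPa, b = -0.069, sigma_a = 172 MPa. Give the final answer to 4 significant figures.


sigma_a = sigma_f' * (2*Nf)^b
2*Nf = (sigma_a / sigma_f')^(1/b)
2*Nf = (172 / 1550)^(1/-0.069)
2*Nf = 6.88222e+13
Nf = 3.441e+13 cycles


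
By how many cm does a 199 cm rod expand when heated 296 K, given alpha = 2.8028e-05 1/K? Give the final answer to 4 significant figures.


dL = L0 * alpha * dT
dL = 199 * 2.8028e-05 * 296
dL = 1.651 cm


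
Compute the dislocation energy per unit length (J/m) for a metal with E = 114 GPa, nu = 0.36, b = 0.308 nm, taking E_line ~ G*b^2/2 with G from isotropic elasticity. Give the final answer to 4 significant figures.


Step 1: G = E / (2*(1+nu))
G = 114 / (2*(1+0.36)) = 41.9118 GPa = 4.19118e+10 Pa
Step 2: E_line = G*b^2/2
b = 0.308 nm = 3.08e-10 m
E_line = 0.5 * 4.19118e+10 * (3.08e-10)^2 = 1.988e-09 J/m


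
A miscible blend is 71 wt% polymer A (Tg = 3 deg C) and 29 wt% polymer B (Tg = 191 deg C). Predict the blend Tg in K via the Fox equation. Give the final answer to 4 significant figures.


1/Tg = w1/Tg1 + w2/Tg2 (in Kelvin)
Tg1 = 276.15 K, Tg2 = 464.15 K
1/Tg = 0.71/276.15 + 0.29/464.15
Tg = 312.9 K


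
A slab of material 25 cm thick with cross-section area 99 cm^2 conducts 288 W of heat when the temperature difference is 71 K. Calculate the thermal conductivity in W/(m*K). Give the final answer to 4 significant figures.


k = Q*L / (A*dT)
L = 0.25 m, A = 9.9e-03 m^2
k = 288 * 0.25 / (9.9e-03 * 71)
k = 102.4 W/(m*K)


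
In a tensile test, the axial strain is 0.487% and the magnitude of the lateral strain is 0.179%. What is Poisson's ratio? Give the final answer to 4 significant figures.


nu = -epsilon_lat / epsilon_axial
Lateral strain is contraction (negative), so using magnitudes:
nu = 0.179 / 0.487
nu = 0.3676


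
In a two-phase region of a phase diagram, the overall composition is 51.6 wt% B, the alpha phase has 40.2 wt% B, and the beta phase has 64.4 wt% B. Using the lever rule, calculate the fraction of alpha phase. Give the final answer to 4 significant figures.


f_alpha = (C_beta - C0) / (C_beta - C_alpha)
f_alpha = (64.4 - 51.6) / (64.4 - 40.2)
f_alpha = 0.5289


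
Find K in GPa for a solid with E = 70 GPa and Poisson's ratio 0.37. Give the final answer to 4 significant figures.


K = E / (3*(1-2*nu))
K = 70 / (3*(1-2*0.37))
K = 89.74 GPa


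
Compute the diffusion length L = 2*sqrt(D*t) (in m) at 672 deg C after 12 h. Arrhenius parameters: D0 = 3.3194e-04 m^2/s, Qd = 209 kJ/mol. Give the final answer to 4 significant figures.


Step 1: D = D0 * exp(-Qd/(R*T))
T = 945.15 K
D = 3.3194e-04 * exp(-209e3 / (8.314 * 945.15)) = 9.33368e-16 m^2/s
Step 2: L = 2*sqrt(D*t)
t = 12 h = 43200 s
L = 2*sqrt(9.33368e-16 * 43200) = 1.27e-05 m


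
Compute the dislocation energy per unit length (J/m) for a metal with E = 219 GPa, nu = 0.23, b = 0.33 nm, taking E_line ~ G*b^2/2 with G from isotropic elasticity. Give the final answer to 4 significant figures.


Step 1: G = E / (2*(1+nu))
G = 219 / (2*(1+0.23)) = 89.0244 GPa = 8.90244e+10 Pa
Step 2: E_line = G*b^2/2
b = 0.33 nm = 3.3e-10 m
E_line = 0.5 * 8.90244e+10 * (3.3e-10)^2 = 4.847e-09 J/m


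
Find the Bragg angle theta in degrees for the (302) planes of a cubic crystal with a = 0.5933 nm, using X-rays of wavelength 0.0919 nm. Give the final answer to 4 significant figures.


d = a / sqrt(h^2+k^2+l^2)
d = 0.5933 / sqrt(13) = 0.164552 nm
lambda = 2*d*sin(theta)  =>  sin(theta) = lambda / (2*d)
sin(theta) = 0.0919 / (2 * 0.164552) = 0.279243
theta = 16.22 deg


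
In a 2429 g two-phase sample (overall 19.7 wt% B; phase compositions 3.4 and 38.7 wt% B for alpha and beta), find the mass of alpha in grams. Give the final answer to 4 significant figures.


f_alpha = (C_beta - C0) / (C_beta - C_alpha)
f_alpha = (38.7 - 19.7) / (38.7 - 3.4) = 0.538244
m_alpha = f_alpha * m_total = 0.538244 * 2429 = 1307 g


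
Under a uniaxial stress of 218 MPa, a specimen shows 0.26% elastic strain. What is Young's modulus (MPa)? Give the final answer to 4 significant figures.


E = sigma / epsilon
epsilon = 0.26% = 2.6e-03
E = 218 / 2.6e-03
E = 83850 MPa


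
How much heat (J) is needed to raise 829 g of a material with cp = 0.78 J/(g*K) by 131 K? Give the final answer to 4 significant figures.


Q = m * cp * dT
Q = 829 * 0.78 * 131
Q = 84710 J


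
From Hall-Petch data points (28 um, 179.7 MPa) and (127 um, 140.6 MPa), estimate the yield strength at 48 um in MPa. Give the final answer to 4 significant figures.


sigma_y = sigma0 + k / sqrt(d)
1/sqrt(d1) = 1/sqrt(2.8e-05) = 188.982;  1/sqrt(d2) = 88.7357
k = (sigma1 - sigma2) / (1/sqrt(d1) - 1/sqrt(d2)) = (179.7 - 140.6) / (188.982 - 88.7357) = 0.390038 MPa*m^0.5
sigma0 = sigma1 - k/sqrt(d1) = 179.7 - 0.390038*188.982 = 105.99 MPa
sigma_y(d3) = 105.99 + 0.390038 / sqrt(4.8e-05) = 162.3 MPa


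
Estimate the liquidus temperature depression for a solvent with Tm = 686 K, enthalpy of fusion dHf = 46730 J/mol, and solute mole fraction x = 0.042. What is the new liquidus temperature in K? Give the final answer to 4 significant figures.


dT = R*Tm^2*x / dHf
dT = 8.314 * 686^2 * 0.042 / 46730
dT = 3.51651 K
T_new = 686 - 3.51651 = 682.5 K


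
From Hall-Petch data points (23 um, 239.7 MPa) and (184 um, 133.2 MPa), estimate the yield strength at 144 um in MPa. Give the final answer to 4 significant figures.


sigma_y = sigma0 + k / sqrt(d)
1/sqrt(d1) = 1/sqrt(2.3e-05) = 208.514;  1/sqrt(d2) = 73.721
k = (sigma1 - sigma2) / (1/sqrt(d1) - 1/sqrt(d2)) = (239.7 - 133.2) / (208.514 - 73.721) = 0.790098 MPa*m^0.5
sigma0 = sigma1 - k/sqrt(d1) = 239.7 - 0.790098*208.514 = 74.9532 MPa
sigma_y(d3) = 74.9532 + 0.790098 / sqrt(1.44e-04) = 140.8 MPa


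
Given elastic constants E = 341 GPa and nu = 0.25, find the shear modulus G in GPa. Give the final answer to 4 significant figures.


G = E / (2*(1+nu))
G = 341 / (2*(1+0.25))
G = 136.4 GPa


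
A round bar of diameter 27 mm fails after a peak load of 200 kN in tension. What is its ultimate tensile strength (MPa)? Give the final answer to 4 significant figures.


A0 = pi*(d/2)^2 = pi*(27/2)^2 = 572.555 mm^2
UTS = F_max / A0 = 200*1000 / 572.555
UTS = 349.3 MPa


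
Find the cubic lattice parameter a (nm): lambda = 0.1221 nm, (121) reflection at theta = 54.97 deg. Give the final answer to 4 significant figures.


d = lambda / (2*sin(theta))
d = 0.1221 / (2*sin(54.97 deg))
d = 0.0745556 nm
a = d * sqrt(h^2+k^2+l^2) = 0.0745556 * sqrt(6)
a = 0.1826 nm


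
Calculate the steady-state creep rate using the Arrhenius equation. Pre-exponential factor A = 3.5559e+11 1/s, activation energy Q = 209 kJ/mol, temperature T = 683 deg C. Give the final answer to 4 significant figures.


rate = A * exp(-Q / (R*T))
T = 683 + 273.15 = 956.15 K
rate = 3.5559e+11 * exp(-209e3 / (8.314 * 956.15))
rate = 1.358 1/s


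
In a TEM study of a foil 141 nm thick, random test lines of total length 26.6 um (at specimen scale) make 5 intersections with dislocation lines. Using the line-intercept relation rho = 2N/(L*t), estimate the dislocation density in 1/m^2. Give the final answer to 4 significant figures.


rho = 2N / (L * t)
L = 26.6 um = 2.66e-05 m, t = 141 nm = 1.41e-07 m
rho = 2 * 5 / (2.66e-05 * 1.41e-07)
rho = 2.666e+12 1/m^2


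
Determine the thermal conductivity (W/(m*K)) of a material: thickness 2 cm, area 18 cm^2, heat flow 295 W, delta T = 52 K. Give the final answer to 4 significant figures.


k = Q*L / (A*dT)
L = 0.02 m, A = 1.8e-03 m^2
k = 295 * 0.02 / (1.8e-03 * 52)
k = 63.03 W/(m*K)


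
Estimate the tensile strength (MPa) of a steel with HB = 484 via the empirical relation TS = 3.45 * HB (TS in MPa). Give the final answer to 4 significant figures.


TS (MPa) = 3.45 * HB
TS = 3.45 * 484
TS = 1670 MPa


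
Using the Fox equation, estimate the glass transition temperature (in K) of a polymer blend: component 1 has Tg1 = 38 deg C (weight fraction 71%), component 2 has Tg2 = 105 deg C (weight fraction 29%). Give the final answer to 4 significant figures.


1/Tg = w1/Tg1 + w2/Tg2 (in Kelvin)
Tg1 = 311.15 K, Tg2 = 378.15 K
1/Tg = 0.71/311.15 + 0.29/378.15
Tg = 328 K


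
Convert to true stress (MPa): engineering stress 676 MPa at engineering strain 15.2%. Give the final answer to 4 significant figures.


sigma_true = sigma_eng * (1 + epsilon_eng)
sigma_true = 676 * (1 + 0.152)
sigma_true = 778.8 MPa


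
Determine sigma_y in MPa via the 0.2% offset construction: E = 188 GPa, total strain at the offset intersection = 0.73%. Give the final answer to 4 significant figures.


Offset strain = 0.002
Elastic strain at yield = total_strain - offset = 7.3e-03 - 0.002 = 5.3e-03
sigma_y = E * elastic_strain = 188000 * 5.3e-03
sigma_y = 996.4 MPa


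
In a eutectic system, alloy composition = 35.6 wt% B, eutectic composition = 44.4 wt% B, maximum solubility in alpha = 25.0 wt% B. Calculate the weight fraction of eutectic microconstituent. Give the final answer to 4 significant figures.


f_primary = (C_e - C0) / (C_e - C_alpha_max)
f_primary = (44.4 - 35.6) / (44.4 - 25.0)
f_primary = 0.453608
f_eutectic = 1 - 0.453608 = 0.5464


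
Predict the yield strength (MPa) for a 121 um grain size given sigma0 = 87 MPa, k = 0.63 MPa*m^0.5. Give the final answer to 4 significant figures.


sigma_y = sigma0 + k / sqrt(d)
d = 121 um = 1.21e-04 m
sigma_y = 87 + 0.63 / sqrt(1.21e-04)
sigma_y = 144.3 MPa


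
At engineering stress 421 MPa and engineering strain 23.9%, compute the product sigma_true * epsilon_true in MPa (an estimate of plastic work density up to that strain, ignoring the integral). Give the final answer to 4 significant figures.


sigma_true = sigma_eng * (1 + epsilon_eng)
sigma_true = 421 * (1 + 0.239) = 521.619 MPa
epsilon_true = ln(1 + epsilon_eng)
epsilon_true = ln(1 + 0.239) = 0.214305
sigma_true * epsilon_true = 521.619 * 0.214305 = 111.8 MPa


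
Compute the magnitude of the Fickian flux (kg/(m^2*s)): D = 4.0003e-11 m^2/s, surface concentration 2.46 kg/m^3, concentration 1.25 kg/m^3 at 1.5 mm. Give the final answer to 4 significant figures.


J = -D * (dC/dx) = D * (C1 - C2) / dx
J = 4.0003e-11 * (2.46 - 1.25) / 1.5e-03
J = 3.227e-08 kg/(m^2*s)


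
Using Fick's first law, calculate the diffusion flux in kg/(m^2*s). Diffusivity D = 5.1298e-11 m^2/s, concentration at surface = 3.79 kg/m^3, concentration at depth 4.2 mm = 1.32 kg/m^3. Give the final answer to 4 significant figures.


J = -D * (dC/dx) = D * (C1 - C2) / dx
J = 5.1298e-11 * (3.79 - 1.32) / 4.2e-03
J = 3.017e-08 kg/(m^2*s)


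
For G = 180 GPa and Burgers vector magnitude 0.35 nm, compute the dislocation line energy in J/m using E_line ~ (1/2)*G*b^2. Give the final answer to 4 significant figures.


E = G*b^2/2
b = 0.35 nm = 3.5e-10 m
G = 180 GPa = 1.8e+11 Pa
E = 0.5 * 1.8e+11 * (3.5e-10)^2
E = 1.103e-08 J/m


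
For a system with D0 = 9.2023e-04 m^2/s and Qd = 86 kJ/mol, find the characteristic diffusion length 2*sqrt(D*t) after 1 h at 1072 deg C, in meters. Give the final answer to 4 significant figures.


Step 1: D = D0 * exp(-Qd/(R*T))
T = 1345.15 K
D = 9.2023e-04 * exp(-86e3 / (8.314 * 1345.15)) = 4.20957e-07 m^2/s
Step 2: L = 2*sqrt(D*t)
t = 1 h = 3600 s
L = 2*sqrt(4.20957e-07 * 3600) = 0.07786 m


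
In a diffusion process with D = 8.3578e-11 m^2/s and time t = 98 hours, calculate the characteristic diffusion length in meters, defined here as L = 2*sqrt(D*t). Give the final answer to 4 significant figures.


t = 98 hr = 352800 s
Diffusion length = 2*sqrt(D*t)
= 2*sqrt(8.3578e-11 * 352800)
= 0.01086 m


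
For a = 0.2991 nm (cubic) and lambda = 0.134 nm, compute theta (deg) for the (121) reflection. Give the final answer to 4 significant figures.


d = a / sqrt(h^2+k^2+l^2)
d = 0.2991 / sqrt(6) = 0.122107 nm
lambda = 2*d*sin(theta)  =>  sin(theta) = lambda / (2*d)
sin(theta) = 0.134 / (2 * 0.122107) = 0.548699
theta = 33.28 deg


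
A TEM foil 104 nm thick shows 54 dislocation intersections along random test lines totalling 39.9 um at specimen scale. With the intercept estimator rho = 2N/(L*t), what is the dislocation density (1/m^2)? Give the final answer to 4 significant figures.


rho = 2N / (L * t)
L = 39.9 um = 3.99e-05 m, t = 104 nm = 1.04e-07 m
rho = 2 * 54 / (3.99e-05 * 1.04e-07)
rho = 2.603e+13 1/m^2


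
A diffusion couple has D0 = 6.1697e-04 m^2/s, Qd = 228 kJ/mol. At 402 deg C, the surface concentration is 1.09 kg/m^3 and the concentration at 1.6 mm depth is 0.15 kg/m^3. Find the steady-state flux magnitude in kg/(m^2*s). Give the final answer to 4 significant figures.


Step 1: D = D0 * exp(-Qd/(R*T))
T = 402 + 273.15 = 675.15 K
D = 6.1697e-04 * exp(-228e3 / (8.314 * 675.15)) = 1.41204e-21 m^2/s
Step 2: J = D * (C1 - C2) / dx
J = 1.41204e-21 * (1.09 - 0.15) / 1.6e-03
J = 8.296e-19 kg/(m^2*s)


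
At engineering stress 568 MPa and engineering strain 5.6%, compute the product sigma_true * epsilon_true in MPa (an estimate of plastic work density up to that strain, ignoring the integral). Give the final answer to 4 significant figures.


sigma_true = sigma_eng * (1 + epsilon_eng)
sigma_true = 568 * (1 + 0.056) = 599.808 MPa
epsilon_true = ln(1 + epsilon_eng)
epsilon_true = ln(1 + 0.056) = 0.0544882
sigma_true * epsilon_true = 599.808 * 0.0544882 = 32.68 MPa


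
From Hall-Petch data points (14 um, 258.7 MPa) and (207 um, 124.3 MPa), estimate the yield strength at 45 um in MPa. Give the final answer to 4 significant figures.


sigma_y = sigma0 + k / sqrt(d)
1/sqrt(d1) = 1/sqrt(1.4e-05) = 267.261;  1/sqrt(d2) = 69.5048
k = (sigma1 - sigma2) / (1/sqrt(d1) - 1/sqrt(d2)) = (258.7 - 124.3) / (267.261 - 69.5048) = 0.679624 MPa*m^0.5
sigma0 = sigma1 - k/sqrt(d1) = 258.7 - 0.679624*267.261 = 77.0629 MPa
sigma_y(d3) = 77.0629 + 0.679624 / sqrt(4.5e-05) = 178.4 MPa


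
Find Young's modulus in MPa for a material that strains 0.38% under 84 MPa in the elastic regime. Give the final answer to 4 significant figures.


E = sigma / epsilon
epsilon = 0.38% = 3.8e-03
E = 84 / 3.8e-03
E = 22110 MPa


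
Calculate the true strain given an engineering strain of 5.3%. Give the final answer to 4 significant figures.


epsilon_true = ln(1 + epsilon_eng)
epsilon_true = ln(1 + 0.053)
epsilon_true = 0.05164


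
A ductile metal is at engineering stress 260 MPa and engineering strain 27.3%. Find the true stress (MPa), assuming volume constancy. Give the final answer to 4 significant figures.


sigma_true = sigma_eng * (1 + epsilon_eng)
sigma_true = 260 * (1 + 0.273)
sigma_true = 331 MPa


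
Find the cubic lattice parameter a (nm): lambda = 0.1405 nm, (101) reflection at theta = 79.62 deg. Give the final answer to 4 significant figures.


d = lambda / (2*sin(theta))
d = 0.1405 / (2*sin(79.62 deg))
d = 0.0714188 nm
a = d * sqrt(h^2+k^2+l^2) = 0.0714188 * sqrt(2)
a = 0.101 nm


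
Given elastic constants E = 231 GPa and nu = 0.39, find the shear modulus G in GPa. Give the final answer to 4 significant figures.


G = E / (2*(1+nu))
G = 231 / (2*(1+0.39))
G = 83.09 GPa


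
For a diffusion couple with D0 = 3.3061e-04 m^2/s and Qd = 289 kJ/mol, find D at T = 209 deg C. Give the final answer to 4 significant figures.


D = D0 * exp(-Qd / (R*T))
T = 482.15 K
D = 3.3061e-04 * exp(-289e3 / (8.314 * 482.15))
D = 1.617e-35 m^2/s


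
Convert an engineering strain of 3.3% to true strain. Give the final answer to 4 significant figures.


epsilon_true = ln(1 + epsilon_eng)
epsilon_true = ln(1 + 0.033)
epsilon_true = 0.03247


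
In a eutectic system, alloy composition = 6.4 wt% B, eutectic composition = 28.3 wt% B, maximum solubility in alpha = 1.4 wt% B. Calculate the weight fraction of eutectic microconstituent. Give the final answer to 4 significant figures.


f_primary = (C_e - C0) / (C_e - C_alpha_max)
f_primary = (28.3 - 6.4) / (28.3 - 1.4)
f_primary = 0.814126
f_eutectic = 1 - 0.814126 = 0.1859


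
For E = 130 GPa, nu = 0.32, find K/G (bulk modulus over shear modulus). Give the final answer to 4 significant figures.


G = E / (2*(1+nu))
G = 130 / (2*(1+0.32)) = 49.2424 GPa
K = E / (3*(1-2*nu))
K = 130 / (3*(1-2*0.32)) = 120.37 GPa
K/G = 120.37 / 49.2424 = 2.444


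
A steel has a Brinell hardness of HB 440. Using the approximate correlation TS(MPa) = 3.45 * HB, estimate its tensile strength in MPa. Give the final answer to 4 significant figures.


TS (MPa) = 3.45 * HB
TS = 3.45 * 440
TS = 1518 MPa


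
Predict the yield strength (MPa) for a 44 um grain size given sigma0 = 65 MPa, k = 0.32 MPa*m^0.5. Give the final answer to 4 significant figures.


sigma_y = sigma0 + k / sqrt(d)
d = 44 um = 4.4e-05 m
sigma_y = 65 + 0.32 / sqrt(4.4e-05)
sigma_y = 113.2 MPa


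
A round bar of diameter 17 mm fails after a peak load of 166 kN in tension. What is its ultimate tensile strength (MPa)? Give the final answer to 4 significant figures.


A0 = pi*(d/2)^2 = pi*(17/2)^2 = 226.98 mm^2
UTS = F_max / A0 = 166*1000 / 226.98
UTS = 731.3 MPa


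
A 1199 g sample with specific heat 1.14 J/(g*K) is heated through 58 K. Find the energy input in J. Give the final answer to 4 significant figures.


Q = m * cp * dT
Q = 1199 * 1.14 * 58
Q = 79280 J


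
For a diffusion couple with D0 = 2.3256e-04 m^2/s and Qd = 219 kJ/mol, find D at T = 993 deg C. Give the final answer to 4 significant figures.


D = D0 * exp(-Qd / (R*T))
T = 1266.15 K
D = 2.3256e-04 * exp(-219e3 / (8.314 * 1266.15))
D = 2.145e-13 m^2/s


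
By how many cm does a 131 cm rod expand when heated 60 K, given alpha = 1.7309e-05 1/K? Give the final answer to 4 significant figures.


dL = L0 * alpha * dT
dL = 131 * 1.7309e-05 * 60
dL = 0.136 cm


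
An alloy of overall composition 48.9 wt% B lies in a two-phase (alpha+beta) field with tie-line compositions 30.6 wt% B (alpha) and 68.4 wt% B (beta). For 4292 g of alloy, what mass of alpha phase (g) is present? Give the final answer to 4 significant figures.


f_alpha = (C_beta - C0) / (C_beta - C_alpha)
f_alpha = (68.4 - 48.9) / (68.4 - 30.6) = 0.515873
m_alpha = f_alpha * m_total = 0.515873 * 4292 = 2214 g


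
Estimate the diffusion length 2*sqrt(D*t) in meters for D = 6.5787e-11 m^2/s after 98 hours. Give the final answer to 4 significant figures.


t = 98 hr = 352800 s
Diffusion length = 2*sqrt(D*t)
= 2*sqrt(6.5787e-11 * 352800)
= 9.635e-03 m


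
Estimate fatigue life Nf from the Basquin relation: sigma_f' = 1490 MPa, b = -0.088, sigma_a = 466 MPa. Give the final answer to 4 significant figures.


sigma_a = sigma_f' * (2*Nf)^b
2*Nf = (sigma_a / sigma_f')^(1/b)
2*Nf = (466 / 1490)^(1/-0.088)
2*Nf = 544964
Nf = 272500 cycles


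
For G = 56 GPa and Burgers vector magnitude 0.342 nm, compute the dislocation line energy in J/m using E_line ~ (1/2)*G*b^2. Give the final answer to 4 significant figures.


E = G*b^2/2
b = 0.342 nm = 3.42e-10 m
G = 56 GPa = 5.6e+10 Pa
E = 0.5 * 5.6e+10 * (3.42e-10)^2
E = 3.275e-09 J/m


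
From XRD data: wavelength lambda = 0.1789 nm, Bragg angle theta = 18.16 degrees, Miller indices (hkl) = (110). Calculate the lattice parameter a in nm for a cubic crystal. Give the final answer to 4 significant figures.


d = lambda / (2*sin(theta))
d = 0.1789 / (2*sin(18.16 deg))
d = 0.287001 nm
a = d * sqrt(h^2+k^2+l^2) = 0.287001 * sqrt(2)
a = 0.4059 nm


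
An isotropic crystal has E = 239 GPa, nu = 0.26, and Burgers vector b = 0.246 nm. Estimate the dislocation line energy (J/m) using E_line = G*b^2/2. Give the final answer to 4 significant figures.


Step 1: G = E / (2*(1+nu))
G = 239 / (2*(1+0.26)) = 94.8413 GPa = 9.48413e+10 Pa
Step 2: E_line = G*b^2/2
b = 0.246 nm = 2.46e-10 m
E_line = 0.5 * 9.48413e+10 * (2.46e-10)^2 = 2.87e-09 J/m


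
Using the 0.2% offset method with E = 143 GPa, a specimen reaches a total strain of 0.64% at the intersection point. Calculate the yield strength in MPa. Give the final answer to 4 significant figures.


Offset strain = 0.002
Elastic strain at yield = total_strain - offset = 6.4e-03 - 0.002 = 4.4e-03
sigma_y = E * elastic_strain = 143000 * 4.4e-03
sigma_y = 629.2 MPa


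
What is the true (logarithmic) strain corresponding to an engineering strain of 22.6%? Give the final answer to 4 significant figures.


epsilon_true = ln(1 + epsilon_eng)
epsilon_true = ln(1 + 0.226)
epsilon_true = 0.2038


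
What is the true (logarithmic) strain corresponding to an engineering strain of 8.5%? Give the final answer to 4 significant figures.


epsilon_true = ln(1 + epsilon_eng)
epsilon_true = ln(1 + 0.085)
epsilon_true = 0.08158


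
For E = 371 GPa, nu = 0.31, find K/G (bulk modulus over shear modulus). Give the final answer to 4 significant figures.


G = E / (2*(1+nu))
G = 371 / (2*(1+0.31)) = 141.603 GPa
K = E / (3*(1-2*nu))
K = 371 / (3*(1-2*0.31)) = 325.439 GPa
K/G = 325.439 / 141.603 = 2.298


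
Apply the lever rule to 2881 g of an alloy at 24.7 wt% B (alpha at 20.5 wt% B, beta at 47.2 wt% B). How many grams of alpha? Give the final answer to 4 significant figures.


f_alpha = (C_beta - C0) / (C_beta - C_alpha)
f_alpha = (47.2 - 24.7) / (47.2 - 20.5) = 0.842697
m_alpha = f_alpha * m_total = 0.842697 * 2881 = 2428 g


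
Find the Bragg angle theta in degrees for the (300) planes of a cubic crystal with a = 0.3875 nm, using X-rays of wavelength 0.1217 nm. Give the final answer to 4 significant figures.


d = a / sqrt(h^2+k^2+l^2)
d = 0.3875 / sqrt(9) = 0.129167 nm
lambda = 2*d*sin(theta)  =>  sin(theta) = lambda / (2*d)
sin(theta) = 0.1217 / (2 * 0.129167) = 0.471097
theta = 28.11 deg


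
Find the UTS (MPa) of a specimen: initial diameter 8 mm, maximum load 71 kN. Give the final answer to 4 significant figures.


A0 = pi*(d/2)^2 = pi*(8/2)^2 = 50.2655 mm^2
UTS = F_max / A0 = 71*1000 / 50.2655
UTS = 1413 MPa


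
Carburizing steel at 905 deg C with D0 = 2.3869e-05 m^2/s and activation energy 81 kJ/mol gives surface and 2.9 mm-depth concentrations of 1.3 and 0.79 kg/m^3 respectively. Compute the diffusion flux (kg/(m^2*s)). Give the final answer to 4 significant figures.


Step 1: D = D0 * exp(-Qd/(R*T))
T = 905 + 273.15 = 1178.15 K
D = 2.3869e-05 * exp(-81e3 / (8.314 * 1178.15)) = 6.11612e-09 m^2/s
Step 2: J = D * (C1 - C2) / dx
J = 6.11612e-09 * (1.3 - 0.79) / 2.9e-03
J = 1.076e-06 kg/(m^2*s)


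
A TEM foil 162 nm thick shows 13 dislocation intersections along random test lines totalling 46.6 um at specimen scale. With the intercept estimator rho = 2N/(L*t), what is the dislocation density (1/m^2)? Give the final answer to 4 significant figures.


rho = 2N / (L * t)
L = 46.6 um = 4.66e-05 m, t = 162 nm = 1.62e-07 m
rho = 2 * 13 / (4.66e-05 * 1.62e-07)
rho = 3.444e+12 1/m^2


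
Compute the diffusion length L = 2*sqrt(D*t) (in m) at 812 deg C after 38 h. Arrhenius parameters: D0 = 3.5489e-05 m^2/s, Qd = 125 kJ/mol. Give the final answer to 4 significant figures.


Step 1: D = D0 * exp(-Qd/(R*T))
T = 1085.15 K
D = 3.5489e-05 * exp(-125e3 / (8.314 * 1085.15)) = 3.41109e-11 m^2/s
Step 2: L = 2*sqrt(D*t)
t = 38 h = 136800 s
L = 2*sqrt(3.41109e-11 * 136800) = 4.32e-03 m


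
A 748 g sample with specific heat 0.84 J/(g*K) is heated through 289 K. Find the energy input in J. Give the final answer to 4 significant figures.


Q = m * cp * dT
Q = 748 * 0.84 * 289
Q = 181600 J


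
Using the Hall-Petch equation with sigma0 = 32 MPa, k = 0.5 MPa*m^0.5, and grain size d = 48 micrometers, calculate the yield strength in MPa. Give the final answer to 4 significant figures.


sigma_y = sigma0 + k / sqrt(d)
d = 48 um = 4.8e-05 m
sigma_y = 32 + 0.5 / sqrt(4.8e-05)
sigma_y = 104.2 MPa


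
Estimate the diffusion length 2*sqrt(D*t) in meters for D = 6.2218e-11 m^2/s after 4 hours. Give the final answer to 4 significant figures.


t = 4 hr = 14400 s
Diffusion length = 2*sqrt(D*t)
= 2*sqrt(6.2218e-11 * 14400)
= 1.893e-03 m


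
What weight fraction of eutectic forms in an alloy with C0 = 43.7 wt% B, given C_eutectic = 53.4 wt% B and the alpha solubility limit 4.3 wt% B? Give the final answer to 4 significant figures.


f_primary = (C_e - C0) / (C_e - C_alpha_max)
f_primary = (53.4 - 43.7) / (53.4 - 4.3)
f_primary = 0.197556
f_eutectic = 1 - 0.197556 = 0.8024


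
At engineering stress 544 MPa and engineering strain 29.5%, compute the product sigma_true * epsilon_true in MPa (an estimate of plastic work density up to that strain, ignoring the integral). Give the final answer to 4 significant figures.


sigma_true = sigma_eng * (1 + epsilon_eng)
sigma_true = 544 * (1 + 0.295) = 704.48 MPa
epsilon_true = ln(1 + epsilon_eng)
epsilon_true = ln(1 + 0.295) = 0.258511
sigma_true * epsilon_true = 704.48 * 0.258511 = 182.1 MPa


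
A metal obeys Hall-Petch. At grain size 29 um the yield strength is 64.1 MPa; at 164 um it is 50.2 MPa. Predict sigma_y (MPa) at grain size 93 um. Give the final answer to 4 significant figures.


sigma_y = sigma0 + k / sqrt(d)
1/sqrt(d1) = 1/sqrt(2.9e-05) = 185.695;  1/sqrt(d2) = 78.0869
k = (sigma1 - sigma2) / (1/sqrt(d1) - 1/sqrt(d2)) = (64.1 - 50.2) / (185.695 - 78.0869) = 0.129172 MPa*m^0.5
sigma0 = sigma1 - k/sqrt(d1) = 64.1 - 0.129172*185.695 = 40.1134 MPa
sigma_y(d3) = 40.1134 + 0.129172 / sqrt(9.3e-05) = 53.51 MPa


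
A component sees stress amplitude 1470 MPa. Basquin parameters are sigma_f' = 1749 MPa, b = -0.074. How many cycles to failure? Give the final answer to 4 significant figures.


sigma_a = sigma_f' * (2*Nf)^b
2*Nf = (sigma_a / sigma_f')^(1/b)
2*Nf = (1470 / 1749)^(1/-0.074)
2*Nf = 10.4688
Nf = 5.234 cycles


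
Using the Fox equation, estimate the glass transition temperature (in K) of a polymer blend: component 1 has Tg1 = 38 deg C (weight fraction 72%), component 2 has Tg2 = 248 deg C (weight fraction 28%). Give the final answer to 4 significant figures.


1/Tg = w1/Tg1 + w2/Tg2 (in Kelvin)
Tg1 = 311.15 K, Tg2 = 521.15 K
1/Tg = 0.72/311.15 + 0.28/521.15
Tg = 350.7 K


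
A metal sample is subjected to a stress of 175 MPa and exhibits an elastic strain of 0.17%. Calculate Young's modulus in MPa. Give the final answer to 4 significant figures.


E = sigma / epsilon
epsilon = 0.17% = 1.7e-03
E = 175 / 1.7e-03
E = 102900 MPa


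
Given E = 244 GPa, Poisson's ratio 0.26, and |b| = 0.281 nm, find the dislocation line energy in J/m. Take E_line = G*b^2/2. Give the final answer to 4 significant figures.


Step 1: G = E / (2*(1+nu))
G = 244 / (2*(1+0.26)) = 96.8254 GPa = 9.68254e+10 Pa
Step 2: E_line = G*b^2/2
b = 0.281 nm = 2.81e-10 m
E_line = 0.5 * 9.68254e+10 * (2.81e-10)^2 = 3.823e-09 J/m


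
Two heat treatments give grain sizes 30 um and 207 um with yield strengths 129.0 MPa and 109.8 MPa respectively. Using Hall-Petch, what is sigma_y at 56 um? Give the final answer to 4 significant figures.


sigma_y = sigma0 + k / sqrt(d)
1/sqrt(d1) = 1/sqrt(3e-05) = 182.574;  1/sqrt(d2) = 69.5048
k = (sigma1 - sigma2) / (1/sqrt(d1) - 1/sqrt(d2)) = (129.0 - 109.8) / (182.574 - 69.5048) = 0.169807 MPa*m^0.5
sigma0 = sigma1 - k/sqrt(d1) = 129.0 - 0.169807*182.574 = 97.9976 MPa
sigma_y(d3) = 97.9976 + 0.169807 / sqrt(5.6e-05) = 120.7 MPa


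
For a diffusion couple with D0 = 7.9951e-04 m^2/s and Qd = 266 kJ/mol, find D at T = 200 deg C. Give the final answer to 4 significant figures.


D = D0 * exp(-Qd / (R*T))
T = 473.15 K
D = 7.9951e-04 * exp(-266e3 / (8.314 * 473.15))
D = 3.436e-33 m^2/s


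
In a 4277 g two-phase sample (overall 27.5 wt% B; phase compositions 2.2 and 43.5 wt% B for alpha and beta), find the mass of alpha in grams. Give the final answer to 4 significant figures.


f_alpha = (C_beta - C0) / (C_beta - C_alpha)
f_alpha = (43.5 - 27.5) / (43.5 - 2.2) = 0.387409
m_alpha = f_alpha * m_total = 0.387409 * 4277 = 1657 g


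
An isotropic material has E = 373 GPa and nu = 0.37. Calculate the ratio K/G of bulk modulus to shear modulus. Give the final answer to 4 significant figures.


G = E / (2*(1+nu))
G = 373 / (2*(1+0.37)) = 136.131 GPa
K = E / (3*(1-2*nu))
K = 373 / (3*(1-2*0.37)) = 478.205 GPa
K/G = 478.205 / 136.131 = 3.513


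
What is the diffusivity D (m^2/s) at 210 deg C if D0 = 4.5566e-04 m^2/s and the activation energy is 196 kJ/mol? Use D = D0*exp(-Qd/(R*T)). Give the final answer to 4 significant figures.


D = D0 * exp(-Qd / (R*T))
T = 483.15 K
D = 4.5566e-04 * exp(-196e3 / (8.314 * 483.15))
D = 2.936e-25 m^2/s


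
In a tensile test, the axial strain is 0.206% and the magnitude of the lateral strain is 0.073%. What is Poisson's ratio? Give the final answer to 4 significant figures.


nu = -epsilon_lat / epsilon_axial
Lateral strain is contraction (negative), so using magnitudes:
nu = 0.073 / 0.206
nu = 0.3544


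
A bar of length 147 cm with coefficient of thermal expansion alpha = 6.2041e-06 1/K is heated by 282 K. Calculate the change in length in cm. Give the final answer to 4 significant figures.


dL = L0 * alpha * dT
dL = 147 * 6.2041e-06 * 282
dL = 0.2572 cm


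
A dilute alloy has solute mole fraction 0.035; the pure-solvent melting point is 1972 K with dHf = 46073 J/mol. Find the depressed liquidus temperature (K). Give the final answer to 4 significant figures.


dT = R*Tm^2*x / dHf
dT = 8.314 * 1972^2 * 0.035 / 46073
dT = 24.561 K
T_new = 1972 - 24.561 = 1947 K


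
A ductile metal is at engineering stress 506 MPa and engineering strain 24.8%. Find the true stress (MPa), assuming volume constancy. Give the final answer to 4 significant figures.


sigma_true = sigma_eng * (1 + epsilon_eng)
sigma_true = 506 * (1 + 0.248)
sigma_true = 631.5 MPa


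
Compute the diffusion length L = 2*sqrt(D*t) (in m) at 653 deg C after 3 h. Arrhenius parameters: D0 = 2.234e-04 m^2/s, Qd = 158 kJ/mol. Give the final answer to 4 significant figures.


Step 1: D = D0 * exp(-Qd/(R*T))
T = 926.15 K
D = 2.234e-04 * exp(-158e3 / (8.314 * 926.15)) = 2.73904e-13 m^2/s
Step 2: L = 2*sqrt(D*t)
t = 3 h = 10800 s
L = 2*sqrt(2.73904e-13 * 10800) = 1.088e-04 m


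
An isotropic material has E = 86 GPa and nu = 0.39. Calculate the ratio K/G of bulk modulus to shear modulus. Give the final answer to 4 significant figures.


G = E / (2*(1+nu))
G = 86 / (2*(1+0.39)) = 30.9353 GPa
K = E / (3*(1-2*nu))
K = 86 / (3*(1-2*0.39)) = 130.303 GPa
K/G = 130.303 / 30.9353 = 4.212


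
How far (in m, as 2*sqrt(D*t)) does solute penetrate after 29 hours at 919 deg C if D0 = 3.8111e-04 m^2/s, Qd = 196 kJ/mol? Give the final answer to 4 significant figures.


Step 1: D = D0 * exp(-Qd/(R*T))
T = 1192.15 K
D = 3.8111e-04 * exp(-196e3 / (8.314 * 1192.15)) = 9.83793e-13 m^2/s
Step 2: L = 2*sqrt(D*t)
t = 29 h = 104400 s
L = 2*sqrt(9.83793e-13 * 104400) = 6.41e-04 m


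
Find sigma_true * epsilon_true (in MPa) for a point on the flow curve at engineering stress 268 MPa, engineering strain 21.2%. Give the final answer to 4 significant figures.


sigma_true = sigma_eng * (1 + epsilon_eng)
sigma_true = 268 * (1 + 0.212) = 324.816 MPa
epsilon_true = ln(1 + epsilon_eng)
epsilon_true = ln(1 + 0.212) = 0.192272
sigma_true * epsilon_true = 324.816 * 0.192272 = 62.45 MPa


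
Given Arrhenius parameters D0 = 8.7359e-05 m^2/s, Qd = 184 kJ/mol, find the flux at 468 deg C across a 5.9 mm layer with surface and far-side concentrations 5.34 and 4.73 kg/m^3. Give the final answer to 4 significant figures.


Step 1: D = D0 * exp(-Qd/(R*T))
T = 468 + 273.15 = 741.15 K
D = 8.7359e-05 * exp(-184e3 / (8.314 * 741.15)) = 9.39549e-18 m^2/s
Step 2: J = D * (C1 - C2) / dx
J = 9.39549e-18 * (5.34 - 4.73) / 5.9e-03
J = 9.714e-16 kg/(m^2*s)


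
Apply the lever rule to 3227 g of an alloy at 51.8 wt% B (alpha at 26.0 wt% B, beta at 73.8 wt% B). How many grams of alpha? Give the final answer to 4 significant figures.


f_alpha = (C_beta - C0) / (C_beta - C_alpha)
f_alpha = (73.8 - 51.8) / (73.8 - 26.0) = 0.460251
m_alpha = f_alpha * m_total = 0.460251 * 3227 = 1485 g


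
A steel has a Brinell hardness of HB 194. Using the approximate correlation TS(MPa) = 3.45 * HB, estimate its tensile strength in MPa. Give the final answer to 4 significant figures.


TS (MPa) = 3.45 * HB
TS = 3.45 * 194
TS = 669.3 MPa


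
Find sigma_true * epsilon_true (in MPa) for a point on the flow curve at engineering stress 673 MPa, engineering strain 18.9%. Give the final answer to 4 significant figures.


sigma_true = sigma_eng * (1 + epsilon_eng)
sigma_true = 673 * (1 + 0.189) = 800.197 MPa
epsilon_true = ln(1 + epsilon_eng)
epsilon_true = ln(1 + 0.189) = 0.173113
sigma_true * epsilon_true = 800.197 * 0.173113 = 138.5 MPa


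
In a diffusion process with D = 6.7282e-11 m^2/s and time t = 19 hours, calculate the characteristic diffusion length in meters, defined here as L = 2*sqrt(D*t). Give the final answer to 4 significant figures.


t = 19 hr = 68400 s
Diffusion length = 2*sqrt(D*t)
= 2*sqrt(6.7282e-11 * 68400)
= 4.29e-03 m


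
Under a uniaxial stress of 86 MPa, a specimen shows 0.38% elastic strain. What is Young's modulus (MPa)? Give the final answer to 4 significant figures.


E = sigma / epsilon
epsilon = 0.38% = 3.8e-03
E = 86 / 3.8e-03
E = 22630 MPa


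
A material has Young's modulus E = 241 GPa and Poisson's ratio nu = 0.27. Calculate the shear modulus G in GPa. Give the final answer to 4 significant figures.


G = E / (2*(1+nu))
G = 241 / (2*(1+0.27))
G = 94.88 GPa


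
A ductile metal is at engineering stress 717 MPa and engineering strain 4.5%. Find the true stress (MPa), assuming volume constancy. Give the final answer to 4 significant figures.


sigma_true = sigma_eng * (1 + epsilon_eng)
sigma_true = 717 * (1 + 0.045)
sigma_true = 749.3 MPa


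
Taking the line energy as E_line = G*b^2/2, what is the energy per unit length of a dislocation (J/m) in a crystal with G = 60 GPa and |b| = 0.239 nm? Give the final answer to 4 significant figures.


E = G*b^2/2
b = 0.239 nm = 2.39e-10 m
G = 60 GPa = 6e+10 Pa
E = 0.5 * 6e+10 * (2.39e-10)^2
E = 1.714e-09 J/m


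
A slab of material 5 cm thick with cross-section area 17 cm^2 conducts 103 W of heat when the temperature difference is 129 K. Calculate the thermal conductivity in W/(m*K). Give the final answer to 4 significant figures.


k = Q*L / (A*dT)
L = 0.05 m, A = 1.7e-03 m^2
k = 103 * 0.05 / (1.7e-03 * 129)
k = 23.48 W/(m*K)


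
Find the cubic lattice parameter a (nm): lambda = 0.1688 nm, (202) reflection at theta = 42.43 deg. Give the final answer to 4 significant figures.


d = lambda / (2*sin(theta))
d = 0.1688 / (2*sin(42.43 deg))
d = 0.125095 nm
a = d * sqrt(h^2+k^2+l^2) = 0.125095 * sqrt(8)
a = 0.3538 nm


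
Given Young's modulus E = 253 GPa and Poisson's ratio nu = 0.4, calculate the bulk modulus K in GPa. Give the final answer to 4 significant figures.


K = E / (3*(1-2*nu))
K = 253 / (3*(1-2*0.4))
K = 421.7 GPa
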